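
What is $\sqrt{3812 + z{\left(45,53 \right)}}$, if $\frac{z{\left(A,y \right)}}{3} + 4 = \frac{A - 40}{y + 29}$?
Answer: $\frac{\sqrt{25552430}}{82} \approx 61.646$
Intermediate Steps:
$z{\left(A,y \right)} = -12 + \frac{3 \left(-40 + A\right)}{29 + y}$ ($z{\left(A,y \right)} = -12 + 3 \frac{A - 40}{y + 29} = -12 + 3 \frac{-40 + A}{29 + y} = -12 + \frac{3 \left(-40 + A\right)}{29 + y}$)
$\sqrt{3812 + z{\left(45,53 \right)}} = \sqrt{3812 + \frac{3 \left(-156 + 45 - 212\right)}{29 + 53}} = \sqrt{3812 + \frac{3 \left(-156 + 45 - 212\right)}{82}} = \sqrt{3812 + 3 \cdot \frac{1}{82} \left(-323\right)} = \sqrt{3812 - \frac{969}{82}} = \sqrt{\frac{311615}{82}} = \frac{\sqrt{25552430}}{82}$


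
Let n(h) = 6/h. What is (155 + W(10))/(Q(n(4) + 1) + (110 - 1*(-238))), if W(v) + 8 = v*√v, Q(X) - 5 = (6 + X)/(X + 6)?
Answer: 49/118 + 5*√10/177 ≈ 0.50458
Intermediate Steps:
Q(X) = 6 (Q(X) = 5 + (6 + X)/(X + 6) = 5 + (6 + X)/(6 + X) = 5 + 1 = 6)
W(v) = -8 + v^(3/2) (W(v) = -8 + v*√v = -8 + v^(3/2))
(155 + W(10))/(Q(n(4) + 1) + (110 - 1*(-238))) = (155 + (-8 + 10^(3/2)))/(6 + (110 - 1*(-238))) = (155 + (-8 + 10*√10))/(6 + (110 + 238)) = (147 + 10*√10)/(6 + 348) = (147 + 10*√10)/354 = (147 + 10*√10)*(1/354) = 49/118 + 5*√10/177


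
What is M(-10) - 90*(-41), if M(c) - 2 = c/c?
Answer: 3693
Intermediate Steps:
M(c) = 3 (M(c) = 2 + c/c = 2 + 1 = 3)
M(-10) - 90*(-41) = 3 - 90*(-41) = 3 + 3690 = 3693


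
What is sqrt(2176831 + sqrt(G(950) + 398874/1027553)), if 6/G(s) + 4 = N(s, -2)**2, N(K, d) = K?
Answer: sqrt(130192837008727464255676 + 122278807*sqrt(92866975868200121))/244557614 ≈ 1475.4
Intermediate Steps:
G(s) = 6/(-4 + s**2)
sqrt(2176831 + sqrt(G(950) + 398874/1027553)) = sqrt(2176831 + sqrt(6/(-4 + 950**2) + 398874/1027553)) = sqrt(2176831 + sqrt(6/(-4 + 902500) + 398874*(1/1027553))) = sqrt(2176831 + sqrt(6/902496 + 398874/1027553)) = sqrt(2176831 + sqrt(6*(1/902496) + 398874/1027553)) = sqrt(2176831 + sqrt(1/150416 + 398874/1027553)) = sqrt(2176831 + sqrt(759469103/1956460912)) = sqrt(2176831 + sqrt(92866975868200121)/489115228)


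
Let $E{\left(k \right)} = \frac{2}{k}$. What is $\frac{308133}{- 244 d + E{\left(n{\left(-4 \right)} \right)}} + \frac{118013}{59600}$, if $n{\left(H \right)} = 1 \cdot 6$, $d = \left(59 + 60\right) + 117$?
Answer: $- \frac{34707316637}{10295959600} \approx -3.371$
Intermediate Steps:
$d = 236$ ($d = 119 + 117 = 236$)
$n{\left(H \right)} = 6$
$\frac{308133}{- 244 d + E{\left(n{\left(-4 \right)} \right)}} + \frac{118013}{59600} = \frac{308133}{\left(-244\right) 236 + \frac{2}{6}} + \frac{118013}{59600} = \frac{308133}{-57584 + 2 \cdot \frac{1}{6}} + 118013 \cdot \frac{1}{59600} = \frac{308133}{-57584 + \frac{1}{3}} + \frac{118013}{59600} = \frac{308133}{- \frac{172751}{3}} + \frac{118013}{59600} = 308133 \left(- \frac{3}{172751}\right) + \frac{118013}{59600} = - \frac{924399}{172751} + \frac{118013}{59600} = - \frac{34707316637}{10295959600}$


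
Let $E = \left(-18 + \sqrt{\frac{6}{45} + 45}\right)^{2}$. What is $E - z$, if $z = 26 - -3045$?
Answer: $- \frac{40528}{15} - \frac{12 \sqrt{10155}}{5} \approx -2943.7$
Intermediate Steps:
$z = 3071$ ($z = 26 + 3045 = 3071$)
$E = \left(-18 + \frac{\sqrt{10155}}{15}\right)^{2}$ ($E = \left(-18 + \sqrt{6 \cdot \frac{1}{45} + 45}\right)^{2} = \left(-18 + \sqrt{\frac{2}{15} + 45}\right)^{2} = \left(-18 + \sqrt{\frac{677}{15}}\right)^{2} = \left(-18 + \frac{\sqrt{10155}}{15}\right)^{2} \approx 127.28$)
$E - z = \left(\frac{5537}{15} - \frac{12 \sqrt{10155}}{5}\right) - 3071 = - \frac{40528}{15} - \frac{12 \sqrt{10155}}{5}$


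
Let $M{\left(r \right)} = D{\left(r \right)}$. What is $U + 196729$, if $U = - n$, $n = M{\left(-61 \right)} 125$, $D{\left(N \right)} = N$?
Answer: $204354$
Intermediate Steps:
$M{\left(r \right)} = r$
$n = -7625$ ($n = \left(-61\right) 125 = -7625$)
$U = 7625$ ($U = \left(-1\right) \left(-7625\right) = 7625$)
$U + 196729 = 7625 + 196729 = 204354$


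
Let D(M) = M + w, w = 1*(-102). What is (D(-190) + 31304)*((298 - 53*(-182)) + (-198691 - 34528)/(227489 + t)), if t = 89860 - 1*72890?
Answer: 75379847391924/244459 ≈ 3.0835e+8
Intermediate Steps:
t = 16970 (t = 89860 - 72890 = 16970)
w = -102
D(M) = -102 + M (D(M) = M - 102 = -102 + M)
(D(-190) + 31304)*((298 - 53*(-182)) + (-198691 - 34528)/(227489 + t)) = ((-102 - 190) + 31304)*((298 - 53*(-182)) + (-198691 - 34528)/(227489 + 16970)) = (-292 + 31304)*((298 + 9646) - 233219/244459) = 31012*(9944 - 233219*1/244459) = 31012*(9944 - 233219/244459) = 31012*(2430667077/244459) = 75379847391924/244459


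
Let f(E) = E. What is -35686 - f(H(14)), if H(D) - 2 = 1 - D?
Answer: -35675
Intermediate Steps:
H(D) = 3 - D (H(D) = 2 + (1 - D) = 3 - D)
-35686 - f(H(14)) = -35686 - (3 - 1*14) = -35686 - (3 - 14) = -35686 - 1*(-11) = -35686 + 11 = -35675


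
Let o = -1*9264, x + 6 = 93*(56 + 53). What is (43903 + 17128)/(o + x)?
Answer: 61031/867 ≈ 70.393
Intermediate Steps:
x = 10131 (x = -6 + 93*(56 + 53) = -6 + 93*109 = -6 + 10137 = 10131)
o = -9264
(43903 + 17128)/(o + x) = (43903 + 17128)/(-9264 + 10131) = 61031/867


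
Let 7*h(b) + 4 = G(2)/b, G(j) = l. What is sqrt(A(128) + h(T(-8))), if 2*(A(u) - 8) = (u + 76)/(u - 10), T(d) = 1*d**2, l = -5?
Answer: sqrt(90407765)/3304 ≈ 2.8778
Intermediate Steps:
T(d) = d**2
A(u) = 8 + (76 + u)/(2*(-10 + u)) (A(u) = 8 + ((u + 76)/(u - 10))/2 = 8 + ((76 + u)/(-10 + u))/2 = 8 + (76 + u)/(2*(-10 + u)))
G(j) = -5
h(b) = -4/7 - 5/(7*b) (h(b) = -4/7 + (-5/b)/7 = -4/7 - 5/(7*b))
sqrt(A(128) + h(T(-8))) = sqrt((-84 + 17*128)/(2*(-10 + 128)) + (-5 - 4*(-8)**2)/(7*((-8)**2))) = sqrt((1/2)*(-84 + 2176)/118 + (1/7)*(-5 - 4*64)/64) = sqrt((1/2)*(1/118)*2092 + (1/7)*(1/64)*(-5 - 256)) = sqrt(523/59 + (1/7)*(1/64)*(-261)) = sqrt(523/59 - 261/448) = sqrt(218905/26432) = sqrt(90407765)/3304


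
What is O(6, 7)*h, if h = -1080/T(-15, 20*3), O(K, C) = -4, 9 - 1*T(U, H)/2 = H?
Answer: -720/17 ≈ -42.353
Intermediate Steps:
T(U, H) = 18 - 2*H
h = 180/17 (h = -1080/(18 - 40*3) = -1080/(18 - 2*60) = -1080/(18 - 120) = -1080/(-102) = -1080*(-1/102) = 180/17 ≈ 10.588)
O(6, 7)*h = -4*180/17 = -720/17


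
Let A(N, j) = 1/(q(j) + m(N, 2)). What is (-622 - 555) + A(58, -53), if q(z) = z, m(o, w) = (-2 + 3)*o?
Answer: -5884/5 ≈ -1176.8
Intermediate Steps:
m(o, w) = o (m(o, w) = 1*o = o)
A(N, j) = 1/(N + j) (A(N, j) = 1/(j + N) = 1/(N + j))
(-622 - 555) + A(58, -53) = (-622 - 555) + 1/(58 - 53) = -1177 + 1/5 = -1177 + ⅕ = -5884/5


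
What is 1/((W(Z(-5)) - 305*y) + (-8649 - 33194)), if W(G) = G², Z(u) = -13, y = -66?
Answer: -1/21544 ≈ -4.6417e-5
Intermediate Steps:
1/((W(Z(-5)) - 305*y) + (-8649 - 33194)) = 1/(((-13)² - 305*(-66)) + (-8649 - 33194)) = 1/((169 + 20130) - 41843) = 1/(20299 - 41843) = 1/(-21544) = -1/21544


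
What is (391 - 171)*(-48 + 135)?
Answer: 19140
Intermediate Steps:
(391 - 171)*(-48 + 135) = 220*87 = 19140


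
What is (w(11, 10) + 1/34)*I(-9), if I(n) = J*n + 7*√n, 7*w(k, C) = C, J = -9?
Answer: 28107/238 + 1041*I/34 ≈ 118.1 + 30.618*I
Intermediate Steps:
w(k, C) = C/7
I(n) = -9*n + 7*√n
(w(11, 10) + 1/34)*I(-9) = ((⅐)*10 + 1/34)*(-9*(-9) + 7*√(-9)) = (10/7 + 1/34)*(81 + 7*(3*I)) = 347*(81 + 21*I)/238 = 28107/238 + 1041*I/34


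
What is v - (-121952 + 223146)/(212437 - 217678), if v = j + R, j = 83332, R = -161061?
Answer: -407276495/5241 ≈ -77710.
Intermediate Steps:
v = -77729 (v = 83332 - 161061 = -77729)
v - (-121952 + 223146)/(212437 - 217678) = -77729 - (-121952 + 223146)/(212437 - 217678) = -77729 - 101194/(-5241) = -77729 - 101194*(-1)/5241 = -77729 - 1*(-101194/5241) = -77729 + 101194/5241 = -407276495/5241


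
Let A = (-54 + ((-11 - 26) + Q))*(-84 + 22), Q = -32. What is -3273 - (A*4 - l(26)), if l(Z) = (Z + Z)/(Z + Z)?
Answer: -33776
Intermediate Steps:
A = 7626 (A = (-54 + ((-11 - 26) - 32))*(-84 + 22) = (-54 + (-37 - 32))*(-62) = (-54 - 69)*(-62) = -123*(-62) = 7626)
l(Z) = 1 (l(Z) = (2*Z)/((2*Z)) = (2*Z)*(1/(2*Z)) = 1)
-3273 - (A*4 - l(26)) = -3273 - (7626*4 - 1*1) = -3273 - (30504 - 1) = -3273 - 1*30503 = -3273 - 30503 = -33776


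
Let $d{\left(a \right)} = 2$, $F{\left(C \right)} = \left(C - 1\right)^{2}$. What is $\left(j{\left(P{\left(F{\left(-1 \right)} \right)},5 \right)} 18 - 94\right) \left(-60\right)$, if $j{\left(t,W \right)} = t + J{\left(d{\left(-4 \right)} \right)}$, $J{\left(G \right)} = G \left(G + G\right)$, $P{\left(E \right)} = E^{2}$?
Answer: $-20280$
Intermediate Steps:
$F{\left(C \right)} = \left(-1 + C\right)^{2}$
$J{\left(G \right)} = 2 G^{2}$ ($J{\left(G \right)} = G 2 G = 2 G^{2}$)
$j{\left(t,W \right)} = 8 + t$ ($j{\left(t,W \right)} = t + 2 \cdot 2^{2} = t + 2 \cdot 4 = t + 8 = 8 + t$)
$\left(j{\left(P{\left(F{\left(-1 \right)} \right)},5 \right)} 18 - 94\right) \left(-60\right) = \left(\left(8 + \left(\left(-1 - 1\right)^{2}\right)^{2}\right) 18 - 94\right) \left(-60\right) = \left(\left(8 + \left(\left(-2\right)^{2}\right)^{2}\right) 18 - 94\right) \left(-60\right) = \left(\left(8 + 4^{2}\right) 18 - 94\right) \left(-60\right) = \left(\left(8 + 16\right) 18 - 94\right) \left(-60\right) = \left(24 \cdot 18 - 94\right) \left(-60\right) = \left(432 - 94\right) \left(-60\right) = 338 \left(-60\right) = -20280$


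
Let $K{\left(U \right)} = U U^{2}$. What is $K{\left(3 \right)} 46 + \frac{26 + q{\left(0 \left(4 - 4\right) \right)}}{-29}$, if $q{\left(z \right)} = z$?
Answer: $\frac{35992}{29} \approx 1241.1$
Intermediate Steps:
$K{\left(U \right)} = U^{3}$
$K{\left(3 \right)} 46 + \frac{26 + q{\left(0 \left(4 - 4\right) \right)}}{-29} = 3^{3} \cdot 46 + \frac{26 + 0 \left(4 - 4\right)}{-29} = 27 \cdot 46 + \left(26 + 0 \cdot 0\right) \left(- \frac{1}{29}\right) = 1242 + \left(26 + 0\right) \left(- \frac{1}{29}\right) = 1242 + 26 \left(- \frac{1}{29}\right) = 1242 - \frac{26}{29} = \frac{35992}{29}$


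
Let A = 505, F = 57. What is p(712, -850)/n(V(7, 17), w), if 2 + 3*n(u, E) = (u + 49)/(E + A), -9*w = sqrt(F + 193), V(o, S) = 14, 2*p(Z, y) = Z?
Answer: -41370619380/72640529 - 3027780*sqrt(10)/72640529 ≈ -569.66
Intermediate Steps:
p(Z, y) = Z/2
w = -5*sqrt(10)/9 (w = -sqrt(57 + 193)/9 = -5*sqrt(10)/9 ≈ -1.7568)
n(u, E) = -2/3 + (49 + u)/(3*(505 + E)) (n(u, E) = -2/3 + ((u + 49)/(E + 505))/3 = -2/3 + ((49 + u)/(505 + E))/3 = -2/3 + (49 + u)/(3*(505 + E)))
p(712, -850)/n(V(7, 17), w) = ((1/2)*712)/(((-961 + 14 - (-10)*sqrt(10)/9)/(3*(505 - 5*sqrt(10)/9)))) = 356/(((-961 + 14 + 10*sqrt(10)/9)/(3*(505 - 5*sqrt(10)/9)))) = 356/(((-947 + 10*sqrt(10)/9)/(3*(505 - 5*sqrt(10)/9)))) = 356*(3*(505 - 5*sqrt(10)/9)/(-947 + 10*sqrt(10)/9)) = 1068*(505 - 5*sqrt(10)/9)/(-947 + 10*sqrt(10)/9)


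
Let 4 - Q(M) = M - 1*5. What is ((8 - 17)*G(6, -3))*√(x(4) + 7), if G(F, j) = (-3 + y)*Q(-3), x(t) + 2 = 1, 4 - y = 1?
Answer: 0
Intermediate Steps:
y = 3 (y = 4 - 1*1 = 4 - 1 = 3)
x(t) = -1 (x(t) = -2 + 1 = -1)
Q(M) = 9 - M (Q(M) = 4 - (M - 1*5) = 4 - (M - 5) = 4 - (-5 + M) = 4 + (5 - M) = 9 - M)
G(F, j) = 0 (G(F, j) = (-3 + 3)*(9 - 1*(-3)) = 0*(9 + 3) = 0*12 = 0)
((8 - 17)*G(6, -3))*√(x(4) + 7) = ((8 - 17)*0)*√(-1 + 7) = (-9*0)*√6 = 0*√6 = 0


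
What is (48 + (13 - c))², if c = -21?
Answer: 6724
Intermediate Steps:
(48 + (13 - c))² = (48 + (13 - 1*(-21)))² = (48 + (13 + 21))² = (48 + 34)² = 82² = 6724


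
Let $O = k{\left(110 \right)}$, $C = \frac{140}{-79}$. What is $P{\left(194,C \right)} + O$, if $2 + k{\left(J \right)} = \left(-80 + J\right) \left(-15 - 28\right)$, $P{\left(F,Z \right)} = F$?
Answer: $-1098$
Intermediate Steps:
$C = - \frac{140}{79}$ ($C = 140 \left(- \frac{1}{79}\right) = - \frac{140}{79} \approx -1.7722$)
$k{\left(J \right)} = 3438 - 43 J$ ($k{\left(J \right)} = -2 + \left(-80 + J\right) \left(-15 - 28\right) = -2 + \left(-80 + J\right) \left(-43\right) = -2 - \left(-3440 + 43 J\right) = 3438 - 43 J$)
$O = -1292$ ($O = 3438 - 4730 = -1292$)
$P{\left(194,C \right)} + O = 194 - 1292 = -1098$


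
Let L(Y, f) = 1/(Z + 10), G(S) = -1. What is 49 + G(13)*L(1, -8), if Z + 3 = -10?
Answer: 148/3 ≈ 49.333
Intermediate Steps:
Z = -13 (Z = -3 - 10 = -13)
L(Y, f) = -⅓ (L(Y, f) = 1/(-13 + 10) = 1/(-3) = -⅓)
49 + G(13)*L(1, -8) = 49 - 1*(-⅓) = 49 + ⅓ = 148/3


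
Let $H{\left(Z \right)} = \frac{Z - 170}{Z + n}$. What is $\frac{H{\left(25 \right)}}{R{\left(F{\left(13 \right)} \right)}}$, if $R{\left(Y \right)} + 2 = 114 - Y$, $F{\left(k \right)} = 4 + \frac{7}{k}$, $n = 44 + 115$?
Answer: $- \frac{1885}{257048} \approx -0.0073333$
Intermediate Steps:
$n = 159$
$R{\left(Y \right)} = 112 - Y$ ($R{\left(Y \right)} = -2 - \left(-114 + Y\right) = 112 - Y$)
$H{\left(Z \right)} = \frac{-170 + Z}{159 + Z}$ ($H{\left(Z \right)} = \frac{Z - 170}{Z + 159} = \frac{-170 + Z}{159 + Z}$)
$\frac{H{\left(25 \right)}}{R{\left(F{\left(13 \right)} \right)}} = \frac{\frac{1}{159 + 25} \left(-170 + 25\right)}{112 - \left(4 + \frac{7}{13}\right)} = \frac{\frac{1}{184} \left(-145\right)}{112 - \left(4 + 7 \cdot \frac{1}{13}\right)} = \frac{\frac{1}{184} \left(-145\right)}{112 - \left(4 + \frac{7}{13}\right)} = - \frac{145}{184 \left(112 - \frac{59}{13}\right)} = - \frac{145}{184 \cdot \frac{1397}{13}} = \left(- \frac{145}{184}\right) \frac{13}{1397} = - \frac{1885}{257048}$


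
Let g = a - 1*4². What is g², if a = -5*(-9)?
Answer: 841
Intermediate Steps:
a = 45
g = 29 (g = 45 - 1*4² = 45 - 1*16 = 45 - 16 = 29)
g² = 29² = 841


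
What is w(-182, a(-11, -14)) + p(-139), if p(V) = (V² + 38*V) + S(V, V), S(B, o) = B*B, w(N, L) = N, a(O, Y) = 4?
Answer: 33178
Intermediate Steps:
S(B, o) = B²
p(V) = 2*V² + 38*V (p(V) = (V² + 38*V) + V² = 2*V² + 38*V)
w(-182, a(-11, -14)) + p(-139) = -182 + 2*(-139)*(19 - 139) = -182 + 2*(-139)*(-120) = -182 + 33360 = 33178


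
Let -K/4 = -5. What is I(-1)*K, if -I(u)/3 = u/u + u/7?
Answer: -360/7 ≈ -51.429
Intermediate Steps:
I(u) = -3 - 3*u/7 (I(u) = -3*(u/u + u/7) = -3*(1 + u*(⅐)) = -3*(1 + u/7) = -3 - 3*u/7)
K = 20 (K = -4*(-5) = 20)
I(-1)*K = (-3 - 3/7*(-1))*20 = (-3 + 3/7)*20 = -18/7*20 = -360/7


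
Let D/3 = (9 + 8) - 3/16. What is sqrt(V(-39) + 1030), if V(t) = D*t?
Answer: I*sqrt(14993)/4 ≈ 30.611*I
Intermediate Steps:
D = 807/16 (D = 3*((9 + 8) - 3/16) = 3*(17 - 3*1/16) = 3*(17 - 3/16) = 3*(269/16) = 807/16 ≈ 50.438)
V(t) = 807*t/16
sqrt(V(-39) + 1030) = sqrt((807/16)*(-39) + 1030) = sqrt(-31473/16 + 1030) = sqrt(-14993/16) = I*sqrt(14993)/4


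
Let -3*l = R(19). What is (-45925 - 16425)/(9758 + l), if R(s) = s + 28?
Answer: -187050/29227 ≈ -6.3999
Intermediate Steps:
R(s) = 28 + s
l = -47/3 (l = -(28 + 19)/3 = -⅓*47 = -47/3 ≈ -15.667)
(-45925 - 16425)/(9758 + l) = (-45925 - 16425)/(9758 - 47/3) = -62350/29227/3 = -62350*3/29227 = -187050/29227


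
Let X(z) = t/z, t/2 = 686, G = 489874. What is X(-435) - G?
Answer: -213096562/435 ≈ -4.8988e+5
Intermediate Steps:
t = 1372 (t = 2*686 = 1372)
X(z) = 1372/z
X(-435) - G = 1372/(-435) - 1*489874 = 1372*(-1/435) - 489874 = -1372/435 - 489874 = -213096562/435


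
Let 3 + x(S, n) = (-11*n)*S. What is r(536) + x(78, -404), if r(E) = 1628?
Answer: 348257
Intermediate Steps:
x(S, n) = -3 - 11*S*n (x(S, n) = -3 + (-11*n)*S = -3 - 11*S*n)
r(536) + x(78, -404) = 1628 + (-3 - 11*78*(-404)) = 1628 + (-3 + 346632) = 1628 + 346629 = 348257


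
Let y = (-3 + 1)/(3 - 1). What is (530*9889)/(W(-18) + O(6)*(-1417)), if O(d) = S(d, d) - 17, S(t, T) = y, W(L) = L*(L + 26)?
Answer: 2620585/12681 ≈ 206.65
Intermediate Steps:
y = -1 (y = -2/2 = -2*½ = -1)
W(L) = L*(26 + L)
S(t, T) = -1
O(d) = -18 (O(d) = -1 - 17 = -18)
(530*9889)/(W(-18) + O(6)*(-1417)) = (530*9889)/(-18*(26 - 18) - 18*(-1417)) = 5241170/(-18*8 + 25506) = 5241170/(-144 + 25506) = 5241170/25362 = 5241170*(1/25362) = 2620585/12681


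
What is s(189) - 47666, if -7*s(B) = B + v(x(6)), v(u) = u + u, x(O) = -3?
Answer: -333845/7 ≈ -47692.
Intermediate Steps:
v(u) = 2*u
s(B) = 6/7 - B/7 (s(B) = -(B + 2*(-3))/7 = -(B - 6)/7 = -(-6 + B)/7 = 6/7 - B/7)
s(189) - 47666 = (6/7 - 1/7*189) - 47666 = (6/7 - 27) - 47666 = -183/7 - 47666 = -333845/7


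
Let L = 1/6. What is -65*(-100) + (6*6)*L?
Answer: 6506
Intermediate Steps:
L = ⅙ ≈ 0.16667
-65*(-100) + (6*6)*L = -65*(-100) + (6*6)*(⅙) = 6500 + 36*(⅙) = 6500 + 6 = 6506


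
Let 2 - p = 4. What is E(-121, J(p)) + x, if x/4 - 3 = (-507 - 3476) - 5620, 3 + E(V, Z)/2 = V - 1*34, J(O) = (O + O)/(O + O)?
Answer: -38716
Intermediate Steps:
p = -2 (p = 2 - 1*4 = 2 - 4 = -2)
J(O) = 1 (J(O) = (2*O)/((2*O)) = (2*O)*(1/(2*O)) = 1)
E(V, Z) = -74 + 2*V (E(V, Z) = -6 + 2*(V - 1*34) = -6 + 2*(V - 34) = -6 + 2*(-34 + V) = -6 + (-68 + 2*V) = -74 + 2*V)
x = -38400 (x = 12 + 4*((-507 - 3476) - 5620) = 12 + 4*(-3983 - 5620) = 12 + 4*(-9603) = 12 - 38412 = -38400)
E(-121, J(p)) + x = (-74 + 2*(-121)) - 38400 = (-74 - 242) - 38400 = -316 - 38400 = -38716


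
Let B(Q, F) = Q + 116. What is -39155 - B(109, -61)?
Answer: -39380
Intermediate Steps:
B(Q, F) = 116 + Q
-39155 - B(109, -61) = -39155 - (116 + 109) = -39155 - 1*225 = -39155 - 225 = -39380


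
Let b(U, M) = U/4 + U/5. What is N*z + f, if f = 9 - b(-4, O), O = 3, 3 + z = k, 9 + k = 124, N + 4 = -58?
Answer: -34666/5 ≈ -6933.2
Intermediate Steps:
N = -62 (N = -4 - 58 = -62)
k = 115 (k = -9 + 124 = 115)
z = 112 (z = -3 + 115 = 112)
b(U, M) = 9*U/20 (b(U, M) = U*(1/4) + U*(1/5) = U/4 + U/5 = 9*U/20)
f = 54/5 (f = 9 - 9*(-4)/20 = 9 - 1*(-9/5) = 9 + 9/5 = 54/5 ≈ 10.800)
N*z + f = -62*112 + 54/5 = -6944 + 54/5 = -34666/5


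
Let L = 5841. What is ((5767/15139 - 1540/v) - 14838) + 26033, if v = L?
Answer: 89995409572/8038809 ≈ 11195.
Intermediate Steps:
v = 5841
((5767/15139 - 1540/v) - 14838) + 26033 = ((5767/15139 - 1540/5841) - 14838) + 26033 = ((5767*(1/15139) - 1540*1/5841) - 14838) + 26033 = ((5767/15139 - 140/531) - 14838) + 26033 = (942817/8038809 - 14838) + 26033 = -119278905125/8038809 + 26033 = 89995409572/8038809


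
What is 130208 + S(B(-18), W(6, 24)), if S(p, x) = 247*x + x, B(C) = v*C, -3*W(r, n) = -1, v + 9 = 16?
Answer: 390872/3 ≈ 1.3029e+5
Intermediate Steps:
v = 7 (v = -9 + 16 = 7)
W(r, n) = ⅓ (W(r, n) = -⅓*(-1) = ⅓)
B(C) = 7*C
S(p, x) = 248*x
130208 + S(B(-18), W(6, 24)) = 130208 + 248*(⅓) = 130208 + 248/3 = 390872/3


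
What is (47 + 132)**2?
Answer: 32041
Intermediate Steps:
(47 + 132)**2 = 179**2 = 32041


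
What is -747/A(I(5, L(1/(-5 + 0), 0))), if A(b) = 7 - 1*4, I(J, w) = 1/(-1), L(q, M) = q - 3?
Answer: -249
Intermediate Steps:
L(q, M) = -3 + q
I(J, w) = -1
A(b) = 3 (A(b) = 7 - 4 = 3)
-747/A(I(5, L(1/(-5 + 0), 0))) = -747/3 = -747*⅓ = -249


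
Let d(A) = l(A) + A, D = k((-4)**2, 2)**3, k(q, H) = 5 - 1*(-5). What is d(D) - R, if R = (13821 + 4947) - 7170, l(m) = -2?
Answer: -10600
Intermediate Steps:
k(q, H) = 10 (k(q, H) = 5 + 5 = 10)
D = 1000 (D = 10**3 = 1000)
d(A) = -2 + A
R = 11598 (R = 18768 - 7170 = 11598)
d(D) - R = (-2 + 1000) - 1*11598 = 998 - 11598 = -10600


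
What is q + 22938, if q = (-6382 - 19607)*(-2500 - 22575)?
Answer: 651697113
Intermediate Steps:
q = 651674175 (q = -25989*(-25075) = 651674175)
q + 22938 = 651674175 + 22938 = 651697113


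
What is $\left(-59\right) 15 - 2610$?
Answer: $-3495$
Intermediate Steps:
$\left(-59\right) 15 - 2610 = -885 - 2610 = -3495$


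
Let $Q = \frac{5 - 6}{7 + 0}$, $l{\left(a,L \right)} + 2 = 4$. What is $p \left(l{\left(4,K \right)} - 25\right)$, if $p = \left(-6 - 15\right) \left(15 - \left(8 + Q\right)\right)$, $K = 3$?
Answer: $3450$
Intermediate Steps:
$l{\left(a,L \right)} = 2$ ($l{\left(a,L \right)} = -2 + 4 = 2$)
$Q = - \frac{1}{7} \approx -0.14286$
$p = -150$ ($p = \left(-6 - 15\right) \left(15 - \frac{55}{7}\right) = - 21 \left(15 + \left(-8 + \frac{1}{7}\right)\right) = - 21 \left(15 - \frac{55}{7}\right) = \left(-21\right) \frac{50}{7} = -150$)
$p \left(l{\left(4,K \right)} - 25\right) = - 150 \left(2 - 25\right) = \left(-150\right) \left(-23\right) = 3450$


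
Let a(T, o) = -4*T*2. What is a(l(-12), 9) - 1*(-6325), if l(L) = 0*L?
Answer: 6325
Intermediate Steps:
l(L) = 0
a(T, o) = -8*T
a(l(-12), 9) - 1*(-6325) = -8*0 - 1*(-6325) = 0 + 6325 = 6325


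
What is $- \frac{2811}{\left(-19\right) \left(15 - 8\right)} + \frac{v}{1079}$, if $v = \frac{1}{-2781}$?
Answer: $\frac{8434964756}{399092967} \approx 21.135$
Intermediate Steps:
$v = - \frac{1}{2781} \approx -0.00035958$
$- \frac{2811}{\left(-19\right) \left(15 - 8\right)} + \frac{v}{1079} = - \frac{2811}{\left(-19\right) \left(15 - 8\right)} - \frac{1}{2781 \cdot 1079} = - \frac{2811}{\left(-19\right) 7} - \frac{1}{3000699} = - \frac{2811}{-133} - \frac{1}{3000699} = \left(-2811\right) \left(- \frac{1}{133}\right) - \frac{1}{3000699} = \frac{2811}{133} - \frac{1}{3000699} = \frac{8434964756}{399092967}$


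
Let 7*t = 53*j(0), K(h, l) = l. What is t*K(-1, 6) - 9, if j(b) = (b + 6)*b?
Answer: -9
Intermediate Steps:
j(b) = b*(6 + b) (j(b) = (6 + b)*b = b*(6 + b))
t = 0 (t = (53*(0*(6 + 0)))/7 = (53*(0*6))/7 = (53*0)/7 = (⅐)*0 = 0)
t*K(-1, 6) - 9 = 0*6 - 9 = 0 - 9 = -9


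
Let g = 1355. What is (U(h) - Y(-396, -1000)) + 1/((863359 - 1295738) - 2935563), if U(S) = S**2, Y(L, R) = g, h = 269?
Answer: 239144089651/3367942 ≈ 71006.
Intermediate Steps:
Y(L, R) = 1355
(U(h) - Y(-396, -1000)) + 1/((863359 - 1295738) - 2935563) = (269**2 - 1*1355) + 1/((863359 - 1295738) - 2935563) = (72361 - 1355) + 1/(-432379 - 2935563) = 71006 + 1/(-3367942) = 71006 - 1/3367942 = 239144089651/3367942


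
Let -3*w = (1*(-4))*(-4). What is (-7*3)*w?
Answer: 112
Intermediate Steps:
w = -16/3 (w = -1*(-4)*(-4)/3 = -(-4)*(-4)/3 = -1/3*16 = -16/3 ≈ -5.3333)
(-7*3)*w = -7*3*(-16/3) = -21*(-16/3) = 112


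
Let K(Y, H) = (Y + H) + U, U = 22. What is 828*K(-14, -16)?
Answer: -6624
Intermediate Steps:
K(Y, H) = 22 + H + Y (K(Y, H) = (Y + H) + 22 = (H + Y) + 22 = 22 + H + Y)
828*K(-14, -16) = 828*(22 - 16 - 14) = 828*(-8) = -6624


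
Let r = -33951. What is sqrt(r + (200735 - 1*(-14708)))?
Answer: 34*sqrt(157) ≈ 426.02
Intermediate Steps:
sqrt(r + (200735 - 1*(-14708))) = sqrt(-33951 + (200735 - 1*(-14708))) = sqrt(-33951 + (200735 + 14708)) = sqrt(-33951 + 215443) = sqrt(181492) = 34*sqrt(157)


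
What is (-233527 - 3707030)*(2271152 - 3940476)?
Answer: 6578066373468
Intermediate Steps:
(-233527 - 3707030)*(2271152 - 3940476) = -3940557*(-1669324) = 6578066373468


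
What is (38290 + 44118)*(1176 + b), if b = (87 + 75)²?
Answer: 2259627360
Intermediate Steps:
b = 26244 (b = 162² = 26244)
(38290 + 44118)*(1176 + b) = (38290 + 44118)*(1176 + 26244) = 82408*27420 = 2259627360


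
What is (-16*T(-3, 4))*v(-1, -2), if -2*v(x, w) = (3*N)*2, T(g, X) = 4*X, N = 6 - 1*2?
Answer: 3072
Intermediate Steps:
N = 4 (N = 6 - 2 = 4)
v(x, w) = -12 (v(x, w) = -3*4*2/2 = -6*2 = -1/2*24 = -12)
(-16*T(-3, 4))*v(-1, -2) = -64*4*(-12) = -16*16*(-12) = -256*(-12) = 3072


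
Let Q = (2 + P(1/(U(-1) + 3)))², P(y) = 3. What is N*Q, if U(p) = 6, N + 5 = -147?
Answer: -3800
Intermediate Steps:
N = -152 (N = -5 - 147 = -152)
Q = 25 (Q = (2 + 3)² = 5² = 25)
N*Q = -152*25 = -3800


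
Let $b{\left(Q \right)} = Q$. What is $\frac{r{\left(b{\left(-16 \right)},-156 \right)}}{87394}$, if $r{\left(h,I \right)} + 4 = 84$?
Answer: $\frac{40}{43697} \approx 0.0009154$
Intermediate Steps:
$r{\left(h,I \right)} = 80$ ($r{\left(h,I \right)} = -4 + 84 = 80$)
$\frac{r{\left(b{\left(-16 \right)},-156 \right)}}{87394} = \frac{80}{87394} = 80 \cdot \frac{1}{87394} = \frac{40}{43697}$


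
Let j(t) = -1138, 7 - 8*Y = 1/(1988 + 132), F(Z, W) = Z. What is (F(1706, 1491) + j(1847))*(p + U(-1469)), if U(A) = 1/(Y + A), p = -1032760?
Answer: -14606179863632960/24899401 ≈ -5.8661e+8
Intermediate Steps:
Y = 14839/16960 (Y = 7/8 - 1/(8*(1988 + 132)) = 7/8 - ⅛/2120 = 7/8 - ⅛*1/2120 = 7/8 - 1/16960 = 14839/16960 ≈ 0.87494)
U(A) = 1/(14839/16960 + A)
(F(1706, 1491) + j(1847))*(p + U(-1469)) = (1706 - 1138)*(-1032760 + 16960/(14839 + 16960*(-1469))) = 568*(-1032760 + 16960/(14839 - 24914240)) = 568*(-1032760 + 16960/(-24899401)) = 568*(-1032760 + 16960*(-1/24899401)) = 568*(-1032760 - 16960/24899401) = 568*(-25715105393720/24899401) = -14606179863632960/24899401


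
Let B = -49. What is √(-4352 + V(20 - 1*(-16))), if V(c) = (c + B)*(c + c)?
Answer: 2*I*√1322 ≈ 72.719*I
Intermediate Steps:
V(c) = 2*c*(-49 + c) (V(c) = (c - 49)*(c + c) = (-49 + c)*(2*c) = 2*c*(-49 + c))
√(-4352 + V(20 - 1*(-16))) = √(-4352 + 2*(20 - 1*(-16))*(-49 + (20 - 1*(-16)))) = √(-4352 + 2*(20 + 16)*(-49 + (20 + 16))) = √(-4352 + 2*36*(-49 + 36)) = √(-4352 + 2*36*(-13)) = √(-4352 - 936) = √(-5288) = 2*I*√1322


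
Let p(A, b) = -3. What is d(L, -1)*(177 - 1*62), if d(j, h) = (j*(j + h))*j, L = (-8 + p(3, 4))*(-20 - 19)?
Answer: 9058498020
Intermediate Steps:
L = 429 (L = (-8 - 3)*(-20 - 19) = -11*(-39) = 429)
d(j, h) = j²*(h + j) (d(j, h) = (j*(h + j))*j = j²*(h + j))
d(L, -1)*(177 - 1*62) = (429²*(-1 + 429))*(177 - 1*62) = (184041*428)*(177 - 62) = 78769548*115 = 9058498020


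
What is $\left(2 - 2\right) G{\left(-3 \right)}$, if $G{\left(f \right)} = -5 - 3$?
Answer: $0$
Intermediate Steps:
$G{\left(f \right)} = -8$ ($G{\left(f \right)} = -5 - 3 = -8$)
$\left(2 - 2\right) G{\left(-3 \right)} = \left(2 - 2\right) \left(-8\right) = 0 \left(-8\right) = 0$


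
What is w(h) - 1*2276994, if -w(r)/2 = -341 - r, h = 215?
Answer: -2275882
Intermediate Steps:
w(r) = 682 + 2*r (w(r) = -2*(-341 - r) = 682 + 2*r)
w(h) - 1*2276994 = (682 + 2*215) - 1*2276994 = (682 + 430) - 2276994 = 1112 - 2276994 = -2275882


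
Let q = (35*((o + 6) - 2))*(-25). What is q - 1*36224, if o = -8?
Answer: -32724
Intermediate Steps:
q = 3500 (q = (35*((-8 + 6) - 2))*(-25) = (35*(-2 - 2))*(-25) = (35*(-4))*(-25) = -140*(-25) = 3500)
q - 1*36224 = 3500 - 1*36224 = 3500 - 36224 = -32724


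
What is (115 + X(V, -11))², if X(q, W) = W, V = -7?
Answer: 10816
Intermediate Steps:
(115 + X(V, -11))² = (115 - 11)² = 104² = 10816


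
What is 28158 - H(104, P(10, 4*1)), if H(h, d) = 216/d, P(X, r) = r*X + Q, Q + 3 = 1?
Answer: 534894/19 ≈ 28152.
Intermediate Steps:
Q = -2 (Q = -3 + 1 = -2)
P(X, r) = -2 + X*r (P(X, r) = r*X - 2 = X*r - 2 = -2 + X*r)
28158 - H(104, P(10, 4*1)) = 28158 - 216/(-2 + 10*(4*1)) = 28158 - 216/(-2 + 10*4) = 28158 - 216/(-2 + 40) = 28158 - 216/38 = 28158 - 1*108/19 = 28158 - 108/19 = 534894/19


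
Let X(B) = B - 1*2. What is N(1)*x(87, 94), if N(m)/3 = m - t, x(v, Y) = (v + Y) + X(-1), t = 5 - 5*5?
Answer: 11214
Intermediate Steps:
t = -20 (t = 5 - 25 = -20)
X(B) = -2 + B (X(B) = B - 2 = -2 + B)
x(v, Y) = -3 + Y + v (x(v, Y) = (v + Y) + (-2 - 1) = (Y + v) - 3 = -3 + Y + v)
N(m) = 60 + 3*m (N(m) = 3*(m - 1*(-20)) = 3*(m + 20) = 3*(20 + m) = 60 + 3*m)
N(1)*x(87, 94) = (60 + 3*1)*(-3 + 94 + 87) = (60 + 3)*178 = 63*178 = 11214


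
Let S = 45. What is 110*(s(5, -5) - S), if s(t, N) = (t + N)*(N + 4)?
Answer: -4950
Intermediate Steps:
s(t, N) = (4 + N)*(N + t) (s(t, N) = (N + t)*(4 + N) = (4 + N)*(N + t))
110*(s(5, -5) - S) = 110*(((-5)**2 + 4*(-5) + 4*5 - 5*5) - 1*45) = 110*((25 - 20 + 20 - 25) - 45) = 110*(0 - 45) = 110*(-45) = -4950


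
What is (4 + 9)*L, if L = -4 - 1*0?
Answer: -52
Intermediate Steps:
L = -4 (L = -4 + 0 = -4)
(4 + 9)*L = (4 + 9)*(-4) = 13*(-4) = -52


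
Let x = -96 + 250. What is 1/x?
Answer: 1/154 ≈ 0.0064935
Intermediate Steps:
x = 154
1/x = 1/154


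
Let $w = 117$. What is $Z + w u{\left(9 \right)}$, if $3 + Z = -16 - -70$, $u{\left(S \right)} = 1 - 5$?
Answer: $-417$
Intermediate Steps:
$u{\left(S \right)} = -4$ ($u{\left(S \right)} = 1 - 5 = -4$)
$Z = 51$ ($Z = -3 - -54 = -3 + \left(-16 + 70\right) = -3 + 54 = 51$)
$Z + w u{\left(9 \right)} = 51 + 117 \left(-4\right) = 51 - 468 = -417$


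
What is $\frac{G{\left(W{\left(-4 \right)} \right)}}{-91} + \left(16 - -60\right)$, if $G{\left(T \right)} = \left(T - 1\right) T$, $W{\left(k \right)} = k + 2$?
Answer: $\frac{6910}{91} \approx 75.934$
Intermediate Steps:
$W{\left(k \right)} = 2 + k$
$G{\left(T \right)} = T \left(-1 + T\right)$ ($G{\left(T \right)} = \left(-1 + T\right) T = T \left(-1 + T\right)$)
$\frac{G{\left(W{\left(-4 \right)} \right)}}{-91} + \left(16 - -60\right) = \frac{\left(2 - 4\right) \left(-1 + \left(2 - 4\right)\right)}{-91} + \left(16 - -60\right) = - \frac{\left(-2\right) \left(-1 - 2\right)}{91} + \left(16 + 60\right) = - \frac{\left(-2\right) \left(-3\right)}{91} + 76 = \left(- \frac{1}{91}\right) 6 + 76 = - \frac{6}{91} + 76 = \frac{6910}{91}$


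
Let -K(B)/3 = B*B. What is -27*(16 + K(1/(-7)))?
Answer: -21087/49 ≈ -430.35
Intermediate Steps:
K(B) = -3*B**2 (K(B) = -3*B*B = -3*B**2)
-27*(16 + K(1/(-7))) = -27*(16 - 3*(1/(-7))**2) = -27*(16 - 3*(-1/7)**2) = -27*(16 - 3*1/49) = -27*(16 - 3/49) = -27*781/49 = -21087/49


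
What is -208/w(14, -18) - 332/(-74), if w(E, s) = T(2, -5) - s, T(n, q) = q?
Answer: -426/37 ≈ -11.514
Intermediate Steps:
w(E, s) = -5 - s
-208/w(14, -18) - 332/(-74) = -208/(-5 - 1*(-18)) - 332/(-74) = -208/(-5 + 18) - 332*(-1/74) = -208/13 + 166/37 = -208*1/13 + 166/37 = -16 + 166/37 = -426/37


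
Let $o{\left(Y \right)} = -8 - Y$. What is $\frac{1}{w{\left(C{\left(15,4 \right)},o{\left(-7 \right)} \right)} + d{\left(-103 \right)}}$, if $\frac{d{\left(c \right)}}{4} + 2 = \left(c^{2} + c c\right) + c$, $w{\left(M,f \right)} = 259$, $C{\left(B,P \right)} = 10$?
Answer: $\frac{1}{84711} \approx 1.1805 \cdot 10^{-5}$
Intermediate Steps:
$d{\left(c \right)} = -8 + 4 c + 8 c^{2}$ ($d{\left(c \right)} = -8 + 4 \left(\left(c^{2} + c c\right) + c\right) = -8 + 4 \left(\left(c^{2} + c^{2}\right) + c\right) = -8 + 4 \left(2 c^{2} + c\right) = -8 + 4 \left(c + 2 c^{2}\right) = -8 + \left(4 c + 8 c^{2}\right) = -8 + 4 c + 8 c^{2}$)
$\frac{1}{w{\left(C{\left(15,4 \right)},o{\left(-7 \right)} \right)} + d{\left(-103 \right)}} = \frac{1}{259 + \left(-8 + 4 \left(-103\right) + 8 \left(-103\right)^{2}\right)} = \frac{1}{259 - -84452} = \frac{1}{259 + 84452} = \frac{1}{84711}$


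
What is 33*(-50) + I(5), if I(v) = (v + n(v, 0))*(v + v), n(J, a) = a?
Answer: -1600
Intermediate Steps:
I(v) = 2*v**2 (I(v) = (v + 0)*(v + v) = v*(2*v) = 2*v**2)
33*(-50) + I(5) = 33*(-50) + 2*5**2 = -1650 + 2*25 = -1650 + 50 = -1600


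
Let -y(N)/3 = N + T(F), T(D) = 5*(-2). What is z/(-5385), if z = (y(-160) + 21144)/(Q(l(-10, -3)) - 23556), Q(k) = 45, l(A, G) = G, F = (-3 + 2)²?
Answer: 2406/14067415 ≈ 0.00017103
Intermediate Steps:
F = 1 (F = (-1)² = 1)
T(D) = -10
y(N) = 30 - 3*N (y(N) = -3*(N - 10) = -3*(-10 + N) = 30 - 3*N)
z = -7218/7837 (z = ((30 - 3*(-160)) + 21144)/(45 - 23556) = ((30 + 480) + 21144)/(-23511) = (510 + 21144)*(-1/23511) = 21654*(-1/23511) = -7218/7837 ≈ -0.92102)
z/(-5385) = -7218/7837/(-5385) = -7218/7837*(-1/5385) = 2406/14067415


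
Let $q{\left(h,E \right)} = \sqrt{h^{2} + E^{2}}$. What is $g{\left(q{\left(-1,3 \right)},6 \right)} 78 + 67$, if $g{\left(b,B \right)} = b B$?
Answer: $67 + 468 \sqrt{10} \approx 1546.9$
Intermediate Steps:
$q{\left(h,E \right)} = \sqrt{E^{2} + h^{2}}$
$g{\left(b,B \right)} = B b$
$g{\left(q{\left(-1,3 \right)},6 \right)} 78 + 67 = 6 \sqrt{3^{2} + \left(-1\right)^{2}} \cdot 78 + 67 = 6 \sqrt{9 + 1} \cdot 78 + 67 = 6 \sqrt{10} \cdot 78 + 67 = 468 \sqrt{10} + 67 = 67 + 468 \sqrt{10}$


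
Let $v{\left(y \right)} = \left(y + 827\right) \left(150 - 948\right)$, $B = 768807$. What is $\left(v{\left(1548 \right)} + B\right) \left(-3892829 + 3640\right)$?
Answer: $4380949724727$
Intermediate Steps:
$v{\left(y \right)} = -659946 - 798 y$ ($v{\left(y \right)} = \left(827 + y\right) \left(-798\right) = -659946 - 798 y$)
$\left(v{\left(1548 \right)} + B\right) \left(-3892829 + 3640\right) = \left(\left(-659946 - 1235304\right) + 768807\right) \left(-3892829 + 3640\right) = \left(\left(-659946 - 1235304\right) + 768807\right) \left(-3889189\right) = \left(-1895250 + 768807\right) \left(-3889189\right) = \left(-1126443\right) \left(-3889189\right) = 4380949724727$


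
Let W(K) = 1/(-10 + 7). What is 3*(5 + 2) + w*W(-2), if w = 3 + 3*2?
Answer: 18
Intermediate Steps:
W(K) = -⅓ (W(K) = 1/(-3) = -⅓)
w = 9 (w = 3 + 6 = 9)
3*(5 + 2) + w*W(-2) = 3*(5 + 2) + 9*(-⅓) = 3*7 - 3 = 21 - 3 = 18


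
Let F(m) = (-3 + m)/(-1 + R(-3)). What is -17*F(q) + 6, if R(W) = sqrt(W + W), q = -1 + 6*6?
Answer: 2*(3*sqrt(6) + 275*I)/(I + sqrt(6)) ≈ 83.714 + 190.36*I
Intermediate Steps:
q = 35 (q = -1 + 36 = 35)
R(W) = sqrt(2)*sqrt(W) (R(W) = sqrt(2*W) = sqrt(2)*sqrt(W))
F(m) = (-3 + m)/(-1 + I*sqrt(6)) (F(m) = (-3 + m)/(-1 + sqrt(2)*sqrt(-3)) = (-3 + m)/(-1 + sqrt(2)*(I*sqrt(3))) = (-3 + m)/(-1 + I*sqrt(6)))
-17*F(q) + 6 = -17*(3/7 - 1/7*35 + 3*I*sqrt(6)/7 - 1/7*I*35*sqrt(6)) + 6 = -17*(3/7 - 5 + 3*I*sqrt(6)/7 - 5*I*sqrt(6)) + 6 = -17*(-32/7 - 32*I*sqrt(6)/7) + 6 = (544/7 + 544*I*sqrt(6)/7) + 6 = 586/7 + 544*I*sqrt(6)/7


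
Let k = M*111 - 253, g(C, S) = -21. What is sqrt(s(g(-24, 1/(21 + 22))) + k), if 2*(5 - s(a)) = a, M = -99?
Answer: I*sqrt(44906)/2 ≈ 105.96*I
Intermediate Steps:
s(a) = 5 - a/2
k = -11242 (k = -99*111 - 253 = -10989 - 253 = -11242)
sqrt(s(g(-24, 1/(21 + 22))) + k) = sqrt((5 - 1/2*(-21)) - 11242) = sqrt((5 + 21/2) - 11242) = sqrt(31/2 - 11242) = sqrt(-22453/2) = I*sqrt(44906)/2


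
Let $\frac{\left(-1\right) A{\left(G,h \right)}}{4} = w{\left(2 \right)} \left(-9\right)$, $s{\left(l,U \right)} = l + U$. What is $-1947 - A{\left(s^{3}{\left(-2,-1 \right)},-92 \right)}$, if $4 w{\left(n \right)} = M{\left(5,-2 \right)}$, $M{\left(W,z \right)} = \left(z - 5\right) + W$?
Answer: $-1929$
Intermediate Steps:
$s{\left(l,U \right)} = U + l$
$M{\left(W,z \right)} = -5 + W + z$ ($M{\left(W,z \right)} = \left(-5 + z\right) + W = -5 + W + z$)
$w{\left(n \right)} = - \frac{1}{2}$ ($w{\left(n \right)} = \frac{-5 + 5 - 2}{4} = \frac{1}{4} \left(-2\right) = - \frac{1}{2}$)
$A{\left(G,h \right)} = -18$ ($A{\left(G,h \right)} = - 4 \left(\left(- \frac{1}{2}\right) \left(-9\right)\right) = \left(-4\right) \frac{9}{2} = -18$)
$-1947 - A{\left(s^{3}{\left(-2,-1 \right)},-92 \right)} = -1947 - -18 = -1947 + 18 = -1929$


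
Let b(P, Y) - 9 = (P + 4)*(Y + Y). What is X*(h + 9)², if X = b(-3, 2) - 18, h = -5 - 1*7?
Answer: -45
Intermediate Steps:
h = -12 (h = -5 - 7 = -12)
b(P, Y) = 9 + 2*Y*(4 + P) (b(P, Y) = 9 + (P + 4)*(Y + Y) = 9 + (4 + P)*(2*Y) = 9 + 2*Y*(4 + P))
X = -5 (X = (9 + 8*2 + 2*(-3)*2) - 18 = (9 + 16 - 12) - 18 = 13 - 18 = -5)
X*(h + 9)² = -5*(-12 + 9)² = -5*(-3)² = -5*9 = -45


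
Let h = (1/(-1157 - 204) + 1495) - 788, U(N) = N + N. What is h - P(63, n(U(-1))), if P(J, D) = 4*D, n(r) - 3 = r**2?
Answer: 924118/1361 ≈ 679.00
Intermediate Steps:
U(N) = 2*N
n(r) = 3 + r**2
h = 962226/1361 (h = (1/(-1361) + 1495) - 788 = (-1/1361 + 1495) - 788 = 2034694/1361 - 788 = 962226/1361 ≈ 707.00)
h - P(63, n(U(-1))) = 962226/1361 - 4*(3 + (2*(-1))**2) = 962226/1361 - 4*(3 + (-2)**2) = 962226/1361 - 4*(3 + 4) = 962226/1361 - 4*7 = 962226/1361 - 1*28 = 962226/1361 - 28 = 924118/1361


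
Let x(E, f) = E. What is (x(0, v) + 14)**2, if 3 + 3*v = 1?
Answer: 196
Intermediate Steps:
v = -2/3 (v = -1 + (1/3)*1 = -1 + 1/3 = -2/3 ≈ -0.66667)
(x(0, v) + 14)**2 = (0 + 14)**2 = 14**2 = 196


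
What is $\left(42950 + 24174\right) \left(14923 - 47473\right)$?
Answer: $-2184886200$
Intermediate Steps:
$\left(42950 + 24174\right) \left(14923 - 47473\right) = 67124 \left(-32550\right) = -2184886200$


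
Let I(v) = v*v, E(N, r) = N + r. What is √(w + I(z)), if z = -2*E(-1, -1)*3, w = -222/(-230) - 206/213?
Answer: √86399572335/24495 ≈ 12.000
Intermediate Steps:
w = -47/24495 (w = -222*(-1/230) - 206*1/213 = 111/115 - 206/213 = -47/24495 ≈ -0.0019188)
z = 12 (z = -2*(-1 - 1)*3 = -2*(-2)*3 = 4*3 = 12)
I(v) = v²
√(w + I(z)) = √(-47/24495 + 12²) = √(-47/24495 + 144) = √(3527233/24495) = √86399572335/24495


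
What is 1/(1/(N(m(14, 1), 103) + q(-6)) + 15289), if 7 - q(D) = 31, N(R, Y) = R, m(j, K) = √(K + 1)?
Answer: 8775862/134173787183 + √2/134173787183 ≈ 6.5407e-5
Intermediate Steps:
m(j, K) = √(1 + K)
q(D) = -24 (q(D) = 7 - 1*31 = 7 - 31 = -24)
1/(1/(N(m(14, 1), 103) + q(-6)) + 15289) = 1/(1/(√(1 + 1) - 24) + 15289) = 1/(1/(√2 - 24) + 15289) = 1/(1/(-24 + √2) + 15289) = 1/(15289 + 1/(-24 + √2))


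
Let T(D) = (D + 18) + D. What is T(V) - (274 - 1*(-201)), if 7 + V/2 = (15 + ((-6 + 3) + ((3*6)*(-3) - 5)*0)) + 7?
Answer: -409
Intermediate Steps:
V = 24 (V = -14 + 2*((15 + ((-6 + 3) + ((3*6)*(-3) - 5)*0)) + 7) = -14 + 2*((15 + (-3 + (18*(-3) - 5)*0)) + 7) = -14 + 2*((15 + (-3 + (-54 - 5)*0)) + 7) = -14 + 2*((15 + (-3 - 59*0)) + 7) = -14 + 2*((15 + (-3 + 0)) + 7) = -14 + 2*((15 - 3) + 7) = -14 + 2*(12 + 7) = -14 + 2*19 = -14 + 38 = 24)
T(D) = 18 + 2*D (T(D) = (18 + D) + D = 18 + 2*D)
T(V) - (274 - 1*(-201)) = (18 + 2*24) - (274 - 1*(-201)) = (18 + 48) - (274 + 201) = 66 - 1*475 = 66 - 475 = -409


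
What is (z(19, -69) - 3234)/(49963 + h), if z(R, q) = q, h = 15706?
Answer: -3303/65669 ≈ -0.050298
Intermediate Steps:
(z(19, -69) - 3234)/(49963 + h) = (-69 - 3234)/(49963 + 15706) = -3303/65669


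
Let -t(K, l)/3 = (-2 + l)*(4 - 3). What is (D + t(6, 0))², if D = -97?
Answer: 8281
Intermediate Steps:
t(K, l) = 6 - 3*l (t(K, l) = -3*(-2 + l)*(4 - 3) = -3*(-2 + l) = 6 - 3*l)
(D + t(6, 0))² = (-97 + (6 - 3*0))² = (-97 + (6 + 0))² = (-97 + 6)² = (-91)² = 8281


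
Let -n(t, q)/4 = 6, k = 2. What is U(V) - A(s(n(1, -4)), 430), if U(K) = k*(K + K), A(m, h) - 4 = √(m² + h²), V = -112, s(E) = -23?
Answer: -452 - √185429 ≈ -882.61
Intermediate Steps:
n(t, q) = -24 (n(t, q) = -4*6 = -24)
A(m, h) = 4 + √(h² + m²) (A(m, h) = 4 + √(m² + h²) = 4 + √(h² + m²))
U(K) = 4*K (U(K) = 2*(K + K) = 2*(2*K) = 4*K)
U(V) - A(s(n(1, -4)), 430) = 4*(-112) - (4 + √(430² + (-23)²)) = -448 - (4 + √(184900 + 529)) = -448 - (4 + √185429) = -448 + (-4 - √185429) = -452 - √185429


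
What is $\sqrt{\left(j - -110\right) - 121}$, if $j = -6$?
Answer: $i \sqrt{17} \approx 4.1231 i$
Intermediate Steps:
$\sqrt{\left(j - -110\right) - 121} = \sqrt{\left(-6 - -110\right) - 121} = \sqrt{\left(-6 + 110\right) - 121} = \sqrt{104 - 121} = \sqrt{-17} = i \sqrt{17}$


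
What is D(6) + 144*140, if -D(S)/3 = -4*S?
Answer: 20232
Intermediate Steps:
D(S) = 12*S (D(S) = -(-12)*S = 12*S)
D(6) + 144*140 = 12*6 + 144*140 = 72 + 20160 = 20232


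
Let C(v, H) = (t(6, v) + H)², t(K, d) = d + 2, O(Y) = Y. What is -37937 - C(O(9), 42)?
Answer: -40746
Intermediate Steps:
t(K, d) = 2 + d
C(v, H) = (2 + H + v)² (C(v, H) = ((2 + v) + H)² = (2 + H + v)²)
-37937 - C(O(9), 42) = -37937 - (2 + 42 + 9)² = -37937 - 1*53² = -37937 - 1*2809 = -37937 - 2809 = -40746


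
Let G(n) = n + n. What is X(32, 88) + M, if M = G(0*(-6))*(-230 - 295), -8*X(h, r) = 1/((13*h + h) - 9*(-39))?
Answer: -1/6392 ≈ -0.00015645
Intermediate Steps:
X(h, r) = -1/(8*(351 + 14*h)) (X(h, r) = -1/(8*((13*h + h) - 9*(-39))) = -1/(8*(14*h + 351)) = -1/(8*(351 + 14*h)))
G(n) = 2*n
M = 0 (M = (2*(0*(-6)))*(-230 - 295) = (2*0)*(-525) = 0*(-525) = 0)
X(32, 88) + M = -1/(2808 + 112*32) + 0 = -1/(2808 + 3584) + 0 = -1/6392 + 0 = -1/6392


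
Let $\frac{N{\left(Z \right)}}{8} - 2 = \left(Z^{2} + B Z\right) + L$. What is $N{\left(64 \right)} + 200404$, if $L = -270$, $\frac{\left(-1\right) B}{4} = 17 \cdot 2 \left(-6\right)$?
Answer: $648820$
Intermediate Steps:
$B = 816$ ($B = - 4 \cdot 17 \cdot 2 \left(-6\right) = - 4 \cdot 34 \left(-6\right) = \left(-4\right) \left(-204\right) = 816$)
$N{\left(Z \right)} = -2144 + 8 Z^{2} + 6528 Z$ ($N{\left(Z \right)} = 16 + 8 \left(\left(Z^{2} + 816 Z\right) - 270\right) = 16 + 8 \left(-270 + Z^{2} + 816 Z\right) = 16 + \left(-2160 + 8 Z^{2} + 6528 Z\right) = -2144 + 8 Z^{2} + 6528 Z$)
$N{\left(64 \right)} + 200404 = \left(-2144 + 8 \cdot 64^{2} + 6528 \cdot 64\right) + 200404 = \left(-2144 + 8 \cdot 4096 + 417792\right) + 200404 = \left(-2144 + 32768 + 417792\right) + 200404 = 448416 + 200404 = 648820$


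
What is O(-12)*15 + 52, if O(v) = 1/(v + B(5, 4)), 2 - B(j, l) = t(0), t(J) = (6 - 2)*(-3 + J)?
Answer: 119/2 ≈ 59.500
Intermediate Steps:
t(J) = -12 + 4*J (t(J) = 4*(-3 + J) = -12 + 4*J)
B(j, l) = 14 (B(j, l) = 2 - (-12 + 4*0) = 2 - (-12 + 0) = 2 - 1*(-12) = 2 + 12 = 14)
O(v) = 1/(14 + v) (O(v) = 1/(v + 14) = 1/(14 + v))
O(-12)*15 + 52 = 15/(14 - 12) + 52 = 15/2 + 52 = 119/2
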